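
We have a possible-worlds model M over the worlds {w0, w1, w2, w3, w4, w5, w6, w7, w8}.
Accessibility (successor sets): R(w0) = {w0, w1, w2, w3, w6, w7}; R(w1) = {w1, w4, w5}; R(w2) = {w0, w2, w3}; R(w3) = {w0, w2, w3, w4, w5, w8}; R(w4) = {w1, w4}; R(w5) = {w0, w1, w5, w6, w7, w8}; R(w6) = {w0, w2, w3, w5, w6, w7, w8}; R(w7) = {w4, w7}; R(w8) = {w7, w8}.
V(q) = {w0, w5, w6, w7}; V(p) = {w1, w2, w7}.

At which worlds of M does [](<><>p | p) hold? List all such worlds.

w0, w1, w2, w3, w4, w5, w6, w7, w8

Recall that []ψ holds at a world iff ψ holds at every accessible world, and <>ψ holds iff ψ holds at some accessible world.
Let φ = [](<><>p | p). Evaluate φ at each world:
  w0 (successors {w0, w1, w2, w3, w6, w7}): φ is true.
  w1 (successors {w1, w4, w5}): φ is true.
  w2 (successors {w0, w2, w3}): φ is true.
  w3 (successors {w0, w2, w3, w4, w5, w8}): φ is true.
  w4 (successors {w1, w4}): φ is true.
  w5 (successors {w0, w1, w5, w6, w7, w8}): φ is true.
  w6 (successors {w0, w2, w3, w5, w6, w7, w8}): φ is true.
  w7 (successors {w4, w7}): φ is true.
  w8 (successors {w7, w8}): φ is true.
For instance, at w1:
  At w1: [](<><>p | p) requires <><>p | p at every successor {w1, w4, w5}.
      At w1: <><>p is true, p is true, so <><>p | p is true.
      At w4: <><>p is true, p is false, so <><>p | p is true.
      At w5: <><>p is true, p is false, so <><>p | p is true.
  So [](<><>p | p) is true at w1.
Satisfying worlds: {w0, w1, w2, w3, w4, w5, w6, w7, w8}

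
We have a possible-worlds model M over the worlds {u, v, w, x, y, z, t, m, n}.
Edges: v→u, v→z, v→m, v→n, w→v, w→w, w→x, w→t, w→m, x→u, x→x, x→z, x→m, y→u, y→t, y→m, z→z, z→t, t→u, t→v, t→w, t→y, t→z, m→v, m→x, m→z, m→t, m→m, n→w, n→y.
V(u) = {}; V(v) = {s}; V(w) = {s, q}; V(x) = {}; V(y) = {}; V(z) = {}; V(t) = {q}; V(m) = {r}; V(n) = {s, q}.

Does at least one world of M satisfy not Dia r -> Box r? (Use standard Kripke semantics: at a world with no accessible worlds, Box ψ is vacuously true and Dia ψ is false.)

Let φ = not Dia r -> Box r. Evaluate φ at each world:
  u (successors ∅): φ is true.
  v (successors {u, z, m, n}): φ is true.
  w (successors {v, w, x, t, m}): φ is true.
  x (successors {u, x, z, m}): φ is true.
  y (successors {u, t, m}): φ is true.
  z (successors {z, t}): φ is false.
  t (successors {u, v, w, y, z}): φ is false.
  m (successors {v, x, z, t, m}): φ is true.
  n (successors {w, y}): φ is false.
Detail at u (witness):
  At u: not Dia r is true, Box r is true, so not Dia r -> Box r is true.
    At u: Dia r is false, so not Dia r is true.
      At u: no accessible worlds, so Dia r is false.
    At u: no accessible worlds, so Box r holds vacuously.

Yes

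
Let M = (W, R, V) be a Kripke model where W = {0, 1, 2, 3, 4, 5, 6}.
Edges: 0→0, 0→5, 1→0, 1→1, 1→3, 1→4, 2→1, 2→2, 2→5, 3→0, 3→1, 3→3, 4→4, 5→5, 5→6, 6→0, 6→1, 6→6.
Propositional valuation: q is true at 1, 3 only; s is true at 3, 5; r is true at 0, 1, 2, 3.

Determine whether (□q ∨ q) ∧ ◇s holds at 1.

Yes

Recall that □ψ holds at a world iff ψ holds at every accessible world, and ◇ψ holds iff ψ holds at some accessible world.
At 1: □q ∨ q is true, ◇s is true, so (□q ∨ q) ∧ ◇s is true.
  At 1: □q is false, q is true, so □q ∨ q is true.
    At 1: □q requires q at every successor {0, 1, 3, 4}.
      q fails at 0, so □q is false at 1.
  At 1: ◇s requires s at some successor in {0, 1, 3, 4}.
    s holds at 3, so ◇s is true at 1.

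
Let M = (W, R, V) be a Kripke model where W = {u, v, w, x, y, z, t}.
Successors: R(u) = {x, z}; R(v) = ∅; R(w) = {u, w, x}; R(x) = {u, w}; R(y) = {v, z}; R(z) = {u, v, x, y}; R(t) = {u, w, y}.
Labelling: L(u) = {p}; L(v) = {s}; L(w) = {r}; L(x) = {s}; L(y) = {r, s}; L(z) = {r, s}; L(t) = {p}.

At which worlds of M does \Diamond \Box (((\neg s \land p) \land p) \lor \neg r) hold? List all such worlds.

Let φ = \Diamond \Box (((\neg s \land p) \land p) \lor \neg r). Evaluate φ at each world:
  u (successors {x, z}): φ is false.
  v (successors ∅): φ is false.
  w (successors {u, w, x}): φ is false.
  x (successors {u, w}): φ is false.
  y (successors {v, z}): φ is true.
  z (successors {u, v, x, y}): φ is true.
  t (successors {u, w, y}): φ is false.
For instance, at x:
  At x: \Diamond \Box (((\neg s \land p) \land p) \lor \neg r) requires \Box (((\neg s \land p) \land p) \lor \neg r) at some successor in {u, w}.
    At u: \Box (((\neg s \land p) \land p) \lor \neg r) is false.
    At w: \Box (((\neg s \land p) \land p) \lor \neg r) is false.
  So \Diamond \Box (((\neg s \land p) \land p) \lor \neg r) is false at x.
Satisfying worlds: {y, z}

y, z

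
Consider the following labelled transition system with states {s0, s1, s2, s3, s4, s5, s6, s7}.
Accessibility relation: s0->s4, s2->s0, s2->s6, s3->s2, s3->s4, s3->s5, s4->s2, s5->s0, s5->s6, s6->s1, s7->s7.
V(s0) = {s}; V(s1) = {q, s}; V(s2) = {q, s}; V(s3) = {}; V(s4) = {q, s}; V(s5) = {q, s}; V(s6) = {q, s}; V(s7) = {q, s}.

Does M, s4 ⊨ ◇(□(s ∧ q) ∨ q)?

At s4: ◇(□(s ∧ q) ∨ q) requires □(s ∧ q) ∨ q at some successor in {s2}.
  □(s ∧ q) ∨ q holds at s2, so ◇(□(s ∧ q) ∨ q) is true at s4.
    At s2: □(s ∧ q) is false, q is true, so □(s ∧ q) ∨ q is true.
      At s2: □(s ∧ q) requires s ∧ q at every successor {s0, s6}.
        s ∧ q fails at s0, so □(s ∧ q) is false at s2.

Yes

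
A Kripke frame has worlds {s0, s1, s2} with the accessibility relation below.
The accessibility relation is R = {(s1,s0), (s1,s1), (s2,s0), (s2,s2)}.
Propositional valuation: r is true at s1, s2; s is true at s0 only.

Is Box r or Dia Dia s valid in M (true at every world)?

Yes

Let φ = Box r or Dia Dia s. Evaluate φ at each world:
  s0 (successors ∅): φ is true.
  s1 (successors {s0, s1}): φ is true.
  s2 (successors {s0, s2}): φ is true.
For instance, at s1:
  At s1: Box r is false, Dia Dia s is true, so Box r or Dia Dia s is true.
    At s1: Box r requires r at every successor {s0, s1}.
      r fails at s0, so Box r is false at s1.
    At s1: Dia Dia s requires Dia s at some successor in {s0, s1}.
      Dia s holds at s1, so Dia Dia s is true at s1.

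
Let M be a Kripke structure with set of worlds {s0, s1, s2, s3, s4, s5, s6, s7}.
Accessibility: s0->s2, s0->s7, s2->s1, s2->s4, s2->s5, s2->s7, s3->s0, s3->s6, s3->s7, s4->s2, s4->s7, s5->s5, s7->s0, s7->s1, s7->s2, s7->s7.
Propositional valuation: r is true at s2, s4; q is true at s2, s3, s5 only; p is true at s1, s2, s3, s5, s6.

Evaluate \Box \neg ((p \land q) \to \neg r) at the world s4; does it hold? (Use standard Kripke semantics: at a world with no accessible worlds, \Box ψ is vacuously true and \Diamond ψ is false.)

No

At s4: \Box \neg ((p \land q) \to \neg r) requires \neg ((p \land q) \to \neg r) at every successor {s2, s7}.
  \neg ((p \land q) \to \neg r) fails at s7, so \Box \neg ((p \land q) \to \neg r) is false at s4.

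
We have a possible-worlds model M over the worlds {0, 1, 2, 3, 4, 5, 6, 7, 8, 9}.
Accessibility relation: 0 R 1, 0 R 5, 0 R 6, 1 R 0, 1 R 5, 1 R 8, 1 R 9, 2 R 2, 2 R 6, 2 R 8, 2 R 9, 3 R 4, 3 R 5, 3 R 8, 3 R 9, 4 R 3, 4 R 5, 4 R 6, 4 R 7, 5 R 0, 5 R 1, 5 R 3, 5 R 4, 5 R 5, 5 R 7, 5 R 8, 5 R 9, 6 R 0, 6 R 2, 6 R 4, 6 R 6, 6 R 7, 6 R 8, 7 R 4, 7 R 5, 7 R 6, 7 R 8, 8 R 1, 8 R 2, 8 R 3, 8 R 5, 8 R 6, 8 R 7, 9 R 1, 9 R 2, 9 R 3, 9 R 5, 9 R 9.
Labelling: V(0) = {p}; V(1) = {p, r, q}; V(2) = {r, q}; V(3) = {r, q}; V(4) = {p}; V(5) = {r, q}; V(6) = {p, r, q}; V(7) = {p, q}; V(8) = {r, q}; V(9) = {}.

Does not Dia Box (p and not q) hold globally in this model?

Let φ = not Dia Box (p and not q). Evaluate φ at each world:
  0 (successors {1, 5, 6}): φ is true.
  1 (successors {0, 5, 8, 9}): φ is true.
  2 (successors {2, 6, 8, 9}): φ is true.
  3 (successors {4, 5, 8, 9}): φ is true.
  4 (successors {3, 5, 6, 7}): φ is true.
  5 (successors {0, 1, 3, 4, 5, 7, 8, 9}): φ is true.
  6 (successors {0, 2, 4, 6, 7, 8}): φ is true.
  7 (successors {4, 5, 6, 8}): φ is true.
  8 (successors {1, 2, 3, 5, 6, 7}): φ is true.
  9 (successors {1, 2, 3, 5, 9}): φ is true.
For instance, at 3:
  At 3: Dia Box (p and not q) is false, so not Dia Box (p and not q) is true.
    At 3: Dia Box (p and not q) requires Box (p and not q) at some successor in {4, 5, 8, 9}.
      At 4: Box (p and not q) is false.
      At 5: Box (p and not q) is false.
      At 8: Box (p and not q) is false.
      At 9: Box (p and not q) is false.
    So Dia Box (p and not q) is false at 3.

Yes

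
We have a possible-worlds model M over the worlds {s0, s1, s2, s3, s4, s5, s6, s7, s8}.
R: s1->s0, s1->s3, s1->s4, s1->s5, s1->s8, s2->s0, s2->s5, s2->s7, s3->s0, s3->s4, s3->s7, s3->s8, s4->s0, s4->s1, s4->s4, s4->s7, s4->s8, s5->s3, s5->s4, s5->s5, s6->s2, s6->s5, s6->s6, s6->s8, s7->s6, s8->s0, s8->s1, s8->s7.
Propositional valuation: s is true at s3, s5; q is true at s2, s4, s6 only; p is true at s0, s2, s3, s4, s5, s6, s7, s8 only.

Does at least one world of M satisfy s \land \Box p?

Recall that \Box ψ holds at a world iff ψ holds at every accessible world, and \Diamond ψ holds iff ψ holds at some accessible world.
Let φ = s \land \Box p. Evaluate φ at each world:
  s0 (successors ∅): φ is false.
  s1 (successors {s0, s3, s4, s5, s8}): φ is false.
  s2 (successors {s0, s5, s7}): φ is false.
  s3 (successors {s0, s4, s7, s8}): φ is true.
  s4 (successors {s0, s1, s4, s7, s8}): φ is false.
  s5 (successors {s3, s4, s5}): φ is true.
  s6 (successors {s2, s5, s6, s8}): φ is false.
  s7 (successors {s6}): φ is false.
  s8 (successors {s0, s1, s7}): φ is false.
Detail at s3 (witness):
  At s3: s is true, \Box p is true, so s \land \Box p is true.
    At s3: \Box p requires p at every successor {s0, s4, s7, s8}.
      At s0: p is true.
      At s4: p is true.
      At s7: p is true.
      At s8: p is true.
    So \Box p is true at s3.

Yes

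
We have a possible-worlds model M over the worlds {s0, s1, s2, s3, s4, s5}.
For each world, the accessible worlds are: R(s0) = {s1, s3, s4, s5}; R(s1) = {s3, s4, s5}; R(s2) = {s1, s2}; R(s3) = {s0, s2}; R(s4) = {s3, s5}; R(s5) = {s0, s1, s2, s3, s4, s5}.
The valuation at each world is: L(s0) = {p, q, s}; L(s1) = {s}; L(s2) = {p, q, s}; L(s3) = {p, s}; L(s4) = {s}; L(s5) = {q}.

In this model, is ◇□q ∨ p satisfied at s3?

At s3: ◇□q is false, p is true, so ◇□q ∨ p is true.
  At s3: ◇□q requires □q at some successor in {s0, s2}.
    At s0: □q is false.
    At s2: □q is false.
  So ◇□q is false at s3.

Yes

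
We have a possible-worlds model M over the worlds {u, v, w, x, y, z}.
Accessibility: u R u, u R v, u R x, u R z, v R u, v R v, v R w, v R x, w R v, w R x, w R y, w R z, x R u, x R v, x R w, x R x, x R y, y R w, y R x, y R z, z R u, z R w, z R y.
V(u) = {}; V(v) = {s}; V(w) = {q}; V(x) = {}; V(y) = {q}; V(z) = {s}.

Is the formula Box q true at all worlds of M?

No

Recall that Box ψ holds at a world iff ψ holds at every accessible world, and Dia ψ holds iff ψ holds at some accessible world.
Let φ = Box q. Evaluate φ at each world:
  u (successors {u, v, x, z}): φ is false.
  v (successors {u, v, w, x}): φ is false.
  w (successors {v, x, y, z}): φ is false.
  x (successors {u, v, w, x, y}): φ is false.
  y (successors {w, x, z}): φ is false.
  z (successors {u, w, y}): φ is false.
Detail at u (counterexample):
  At u: Box q requires q at every successor {u, v, x, z}.
    q fails at u, so Box q is false at u.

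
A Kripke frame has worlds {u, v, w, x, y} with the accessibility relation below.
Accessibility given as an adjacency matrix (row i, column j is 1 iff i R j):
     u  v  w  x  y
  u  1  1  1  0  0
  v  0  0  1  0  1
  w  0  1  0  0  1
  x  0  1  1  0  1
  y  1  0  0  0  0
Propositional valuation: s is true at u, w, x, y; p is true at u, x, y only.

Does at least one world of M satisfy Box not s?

Let φ = Box not s. Evaluate φ at each world:
  u (successors {u, v, w}): φ is false.
  v (successors {w, y}): φ is false.
  w (successors {v, y}): φ is false.
  x (successors {v, w, y}): φ is false.
  y (successors {u}): φ is false.
For instance, at y:
  At y: Box not s requires not s at every successor {u}.
    not s fails at u, so Box not s is false at y.

No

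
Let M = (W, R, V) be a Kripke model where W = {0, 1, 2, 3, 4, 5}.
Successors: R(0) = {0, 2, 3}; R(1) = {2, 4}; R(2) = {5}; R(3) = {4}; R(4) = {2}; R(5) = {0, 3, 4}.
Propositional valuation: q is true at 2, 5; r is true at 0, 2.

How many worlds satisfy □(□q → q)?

3

Recall that □ψ holds at a world iff ψ holds at every accessible world, and ◇ψ holds iff ψ holds at some accessible world.
Let φ = □(□q → q). Evaluate φ at each world:
  0 (successors {0, 2, 3}): φ is true.
  1 (successors {2, 4}): φ is false.
  2 (successors {5}): φ is true.
  3 (successors {4}): φ is false.
  4 (successors {2}): φ is true.
  5 (successors {0, 3, 4}): φ is false.
For instance, at 1:
  At 1: □(□q → q) requires □q → q at every successor {2, 4}.
    □q → q fails at 4, so □(□q → q) is false at 1.
      At 4: □q is true, q is false, so □q → q is false.
Satisfying worlds: {0, 2, 4}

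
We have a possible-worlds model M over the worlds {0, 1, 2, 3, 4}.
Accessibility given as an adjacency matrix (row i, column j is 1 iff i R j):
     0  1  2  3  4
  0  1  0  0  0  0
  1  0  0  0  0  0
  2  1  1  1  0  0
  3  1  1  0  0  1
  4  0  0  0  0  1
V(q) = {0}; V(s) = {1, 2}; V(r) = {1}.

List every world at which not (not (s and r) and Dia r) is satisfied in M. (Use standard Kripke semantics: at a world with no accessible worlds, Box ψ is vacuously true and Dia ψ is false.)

0, 1, 4

Let φ = not (not (s and r) and Dia r). Evaluate φ at each world:
  0 (successors {0}): φ is true.
  1 (successors ∅): φ is true.
  2 (successors {0, 1, 2}): φ is false.
  3 (successors {0, 1, 4}): φ is false.
  4 (successors {4}): φ is true.
For instance, at 0:
  At 0: not (s and r) and Dia r is false, so not (not (s and r) and Dia r) is true.
    At 0: not (s and r) is true, Dia r is false, so not (s and r) and Dia r is false.
      At 0: Dia r requires r at some successor in {0}.
        At 0: r is false.
      So Dia r is false at 0.
Satisfying worlds: {0, 1, 4}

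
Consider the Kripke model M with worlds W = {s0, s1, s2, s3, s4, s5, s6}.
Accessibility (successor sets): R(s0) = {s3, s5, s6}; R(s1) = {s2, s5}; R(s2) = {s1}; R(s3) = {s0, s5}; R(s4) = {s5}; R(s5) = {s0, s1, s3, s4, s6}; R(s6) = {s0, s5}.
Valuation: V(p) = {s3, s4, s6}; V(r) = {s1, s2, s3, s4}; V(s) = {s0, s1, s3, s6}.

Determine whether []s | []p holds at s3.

No

At s3: []s is false, []p is false, so []s | []p is false.
  At s3: []s requires s at every successor {s0, s5}.
    s fails at s5, so []s is false at s3.
  At s3: []p requires p at every successor {s0, s5}.
    p fails at s0, so []p is false at s3.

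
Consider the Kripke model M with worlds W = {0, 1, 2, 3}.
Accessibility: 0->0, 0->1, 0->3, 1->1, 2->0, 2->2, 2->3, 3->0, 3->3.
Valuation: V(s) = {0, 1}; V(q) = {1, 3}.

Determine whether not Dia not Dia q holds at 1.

Yes

Recall that Dia ψ holds at a world iff ψ holds at some accessible world.
At 1: Dia not Dia q is false, so not Dia not Dia q is true.
  At 1: Dia not Dia q requires not Dia q at some successor in {1}.
    At 1: not Dia q is false.
  So Dia not Dia q is false at 1.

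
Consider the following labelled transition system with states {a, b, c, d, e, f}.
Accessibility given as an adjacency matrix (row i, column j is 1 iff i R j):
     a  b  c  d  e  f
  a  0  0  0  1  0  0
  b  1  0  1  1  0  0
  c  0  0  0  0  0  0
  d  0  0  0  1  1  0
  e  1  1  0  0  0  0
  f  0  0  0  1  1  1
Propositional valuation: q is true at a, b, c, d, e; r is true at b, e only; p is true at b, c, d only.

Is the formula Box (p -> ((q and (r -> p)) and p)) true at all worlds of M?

Yes

Let φ = Box (p -> ((q and (r -> p)) and p)). Evaluate φ at each world:
  a (successors {d}): φ is true.
  b (successors {a, c, d}): φ is true.
  c (successors ∅): φ is true.
  d (successors {d, e}): φ is true.
  e (successors {a, b}): φ is true.
  f (successors {d, e, f}): φ is true.
For instance, at e:
  At e: Box (p -> ((q and (r -> p)) and p)) requires p -> ((q and (r -> p)) and p) at every successor {a, b}.
    At a: p -> ((q and (r -> p)) and p) is true.
    At b: p -> ((q and (r -> p)) and p) is true.
  So Box (p -> ((q and (r -> p)) and p)) is true at e.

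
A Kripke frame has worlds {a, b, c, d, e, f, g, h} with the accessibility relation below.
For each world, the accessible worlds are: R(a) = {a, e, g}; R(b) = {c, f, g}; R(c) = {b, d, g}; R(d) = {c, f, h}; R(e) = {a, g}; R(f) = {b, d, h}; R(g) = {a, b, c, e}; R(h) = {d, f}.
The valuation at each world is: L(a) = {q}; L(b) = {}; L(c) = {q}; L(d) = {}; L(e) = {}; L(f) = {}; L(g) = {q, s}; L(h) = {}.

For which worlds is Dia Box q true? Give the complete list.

Recall that Box ψ holds at a world iff ψ holds at every accessible world, and Dia ψ holds iff ψ holds at some accessible world.
Let φ = Dia Box q. Evaluate φ at each world:
  a (successors {a, e, g}): φ is true.
  b (successors {c, f, g}): φ is false.
  c (successors {b, d, g}): φ is false.
  d (successors {c, f, h}): φ is false.
  e (successors {a, g}): φ is false.
  f (successors {b, d, h}): φ is false.
  g (successors {a, b, c, e}): φ is true.
  h (successors {d, f}): φ is false.
For instance, at f:
  At f: Dia Box q requires Box q at some successor in {b, d, h}.
    At b: Box q is false.
    At d: Box q is false.
    At h: Box q is false.
  So Dia Box q is false at f.
Satisfying worlds: {a, g}

a, g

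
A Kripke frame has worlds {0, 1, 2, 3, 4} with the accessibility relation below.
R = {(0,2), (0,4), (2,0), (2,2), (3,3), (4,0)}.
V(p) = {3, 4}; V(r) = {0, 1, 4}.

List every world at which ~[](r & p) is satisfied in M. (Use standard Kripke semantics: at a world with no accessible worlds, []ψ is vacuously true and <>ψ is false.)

0, 2, 3, 4

Recall that []ψ holds at a world iff ψ holds at every accessible world, and <>ψ holds iff ψ holds at some accessible world.
Let φ = ~[](r & p). Evaluate φ at each world:
  0 (successors {2, 4}): φ is true.
  1 (successors ∅): φ is false.
  2 (successors {0, 2}): φ is true.
  3 (successors {3}): φ is true.
  4 (successors {0}): φ is true.
For instance, at 0:
  At 0: [](r & p) is false, so ~[](r & p) is true.
    At 0: [](r & p) requires r & p at every successor {2, 4}.
      r & p fails at 2, so [](r & p) is false at 0.
Satisfying worlds: {0, 2, 3, 4}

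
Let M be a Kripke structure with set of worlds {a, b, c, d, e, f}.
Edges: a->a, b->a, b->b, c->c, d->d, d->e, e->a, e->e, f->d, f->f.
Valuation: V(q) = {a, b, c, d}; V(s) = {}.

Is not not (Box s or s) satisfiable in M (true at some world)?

Recall that Box ψ holds at a world iff ψ holds at every accessible world, and Dia ψ holds iff ψ holds at some accessible world.
Let φ = not not (Box s or s). Evaluate φ at each world:
  a (successors {a}): φ is false.
  b (successors {a, b}): φ is false.
  c (successors {c}): φ is false.
  d (successors {d, e}): φ is false.
  e (successors {a, e}): φ is false.
  f (successors {d, f}): φ is false.
For instance, at c:
  At c: not (Box s or s) is true, so not not (Box s or s) is false.
    At c: Box s or s is false, so not (Box s or s) is true.
      At c: Box s is false, s is false, so Box s or s is false.

No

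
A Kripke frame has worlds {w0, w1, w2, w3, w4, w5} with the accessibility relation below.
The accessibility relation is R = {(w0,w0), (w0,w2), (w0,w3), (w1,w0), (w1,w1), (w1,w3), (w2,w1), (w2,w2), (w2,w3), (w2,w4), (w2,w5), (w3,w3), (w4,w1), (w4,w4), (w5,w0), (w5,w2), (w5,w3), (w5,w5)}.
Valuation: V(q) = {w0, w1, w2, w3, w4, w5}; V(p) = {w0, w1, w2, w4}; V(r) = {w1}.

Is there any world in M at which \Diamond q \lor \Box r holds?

Recall that \Box ψ holds at a world iff ψ holds at every accessible world, and \Diamond ψ holds iff ψ holds at some accessible world.
Let φ = \Diamond q \lor \Box r. Evaluate φ at each world:
  w0 (successors {w0, w2, w3}): φ is true.
  w1 (successors {w0, w1, w3}): φ is true.
  w2 (successors {w1, w2, w3, w4, w5}): φ is true.
  w3 (successors {w3}): φ is true.
  w4 (successors {w1, w4}): φ is true.
  w5 (successors {w0, w2, w3, w5}): φ is true.
Detail at w0 (witness):
  At w0: \Diamond q is true, \Box r is false, so \Diamond q \lor \Box r is true.
    At w0: \Diamond q requires q at some successor in {w0, w2, w3}.
      q holds at w0, so \Diamond q is true at w0.
    At w0: \Box r requires r at every successor {w0, w2, w3}.
      r fails at w0, so \Box r is false at w0.

Yes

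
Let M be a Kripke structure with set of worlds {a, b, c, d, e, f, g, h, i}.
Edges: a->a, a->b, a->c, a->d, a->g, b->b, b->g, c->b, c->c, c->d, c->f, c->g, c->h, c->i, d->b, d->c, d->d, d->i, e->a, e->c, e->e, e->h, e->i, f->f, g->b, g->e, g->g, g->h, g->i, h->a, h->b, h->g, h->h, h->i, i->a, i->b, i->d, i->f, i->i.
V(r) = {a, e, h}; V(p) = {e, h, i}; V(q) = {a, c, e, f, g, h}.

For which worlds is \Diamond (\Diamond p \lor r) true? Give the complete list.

a, b, c, d, e, g, h, i

Let φ = \Diamond (\Diamond p \lor r). Evaluate φ at each world:
  a (successors {a, b, c, d, g}): φ is true.
  b (successors {b, g}): φ is true.
  c (successors {b, c, d, f, g, h, i}): φ is true.
  d (successors {b, c, d, i}): φ is true.
  e (successors {a, c, e, h, i}): φ is true.
  f (successors {f}): φ is false.
  g (successors {b, e, g, h, i}): φ is true.
  h (successors {a, b, g, h, i}): φ is true.
  i (successors {a, b, d, f, i}): φ is true.
For instance, at e:
  At e: \Diamond (\Diamond p \lor r) requires \Diamond p \lor r at some successor in {a, c, e, h, i}.
    \Diamond p \lor r holds at a, so \Diamond (\Diamond p \lor r) is true at e.
      At a: \Diamond p is false, r is true, so \Diamond p \lor r is true.
Satisfying worlds: {a, b, c, d, e, g, h, i}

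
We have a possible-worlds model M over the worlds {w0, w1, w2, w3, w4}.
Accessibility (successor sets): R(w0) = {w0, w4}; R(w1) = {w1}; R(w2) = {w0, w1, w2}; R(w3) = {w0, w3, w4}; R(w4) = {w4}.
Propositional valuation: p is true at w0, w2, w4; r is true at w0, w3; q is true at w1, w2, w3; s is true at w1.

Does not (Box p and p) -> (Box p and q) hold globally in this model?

No

Let φ = not (Box p and p) -> (Box p and q). Evaluate φ at each world:
  w0 (successors {w0, w4}): φ is true.
  w1 (successors {w1}): φ is false.
  w2 (successors {w0, w1, w2}): φ is false.
  w3 (successors {w0, w3, w4}): φ is false.
  w4 (successors {w4}): φ is true.
Detail at w1 (counterexample):
  At w1: not (Box p and p) is true, Box p and q is false, so not (Box p and p) -> (Box p and q) is false.
    At w1: Box p and p is false, so not (Box p and p) is true.
      At w1: Box p is false, p is false, so Box p and p is false.
    At w1: Box p is false, q is true, so Box p and q is false.
      At w1: Box p requires p at every successor {w1}.
        p fails at w1, so Box p is false at w1.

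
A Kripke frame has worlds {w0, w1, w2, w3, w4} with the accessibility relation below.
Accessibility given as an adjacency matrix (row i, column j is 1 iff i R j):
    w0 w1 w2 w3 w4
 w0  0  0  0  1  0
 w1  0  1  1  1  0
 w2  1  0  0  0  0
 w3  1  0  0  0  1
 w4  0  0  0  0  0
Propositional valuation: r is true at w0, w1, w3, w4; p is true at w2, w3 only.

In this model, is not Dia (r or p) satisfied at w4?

Recall that Dia ψ holds at a world iff ψ holds at some accessible world.
At w4: Dia (r or p) is false, so not Dia (r or p) is true.
  At w4: no accessible worlds, so Dia (r or p) is false.

Yes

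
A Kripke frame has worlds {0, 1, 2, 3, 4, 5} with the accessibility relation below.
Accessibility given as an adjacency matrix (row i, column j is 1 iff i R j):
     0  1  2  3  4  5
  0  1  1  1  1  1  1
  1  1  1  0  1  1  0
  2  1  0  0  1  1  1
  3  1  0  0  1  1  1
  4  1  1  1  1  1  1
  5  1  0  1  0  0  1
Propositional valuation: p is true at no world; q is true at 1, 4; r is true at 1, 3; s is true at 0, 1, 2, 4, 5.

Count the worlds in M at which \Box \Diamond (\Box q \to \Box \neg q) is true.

6

Let φ = \Box \Diamond (\Box q \to \Box \neg q). Evaluate φ at each world:
  0 (successors {0, 1, 2, 3, 4, 5}): φ is true.
  1 (successors {0, 1, 3, 4}): φ is true.
  2 (successors {0, 3, 4, 5}): φ is true.
  3 (successors {0, 3, 4, 5}): φ is true.
  4 (successors {0, 1, 2, 3, 4, 5}): φ is true.
  5 (successors {0, 2, 5}): φ is true.
For instance, at 0:
  At 0: \Box \Diamond (\Box q \to \Box \neg q) requires \Diamond (\Box q \to \Box \neg q) at every successor {0, 1, 2, 3, 4, 5}.
    At 0: \Diamond (\Box q \to \Box \neg q) is true.
    At 1: \Diamond (\Box q \to \Box \neg q) is true.
    At 2: \Diamond (\Box q \to \Box \neg q) is true.
    At 3: \Diamond (\Box q \to \Box \neg q) is true.
    At 4: \Diamond (\Box q \to \Box \neg q) is true.
    At 5: \Diamond (\Box q \to \Box \neg q) is true.
  So \Box \Diamond (\Box q \to \Box \neg q) is true at 0.
Satisfying worlds: {0, 1, 2, 3, 4, 5}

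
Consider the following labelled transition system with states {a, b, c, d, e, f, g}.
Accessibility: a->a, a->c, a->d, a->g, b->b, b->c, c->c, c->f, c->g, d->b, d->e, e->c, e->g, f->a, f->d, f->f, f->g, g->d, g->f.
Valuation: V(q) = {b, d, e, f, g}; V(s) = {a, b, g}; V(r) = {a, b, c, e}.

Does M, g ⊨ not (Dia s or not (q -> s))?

At g: Dia s or not (q -> s) is false, so not (Dia s or not (q -> s)) is true.
  At g: Dia s is false, not (q -> s) is false, so Dia s or not (q -> s) is false.
    At g: Dia s requires s at some successor in {d, f}.
      At d: s is false.
      At f: s is false.
    So Dia s is false at g.

Yes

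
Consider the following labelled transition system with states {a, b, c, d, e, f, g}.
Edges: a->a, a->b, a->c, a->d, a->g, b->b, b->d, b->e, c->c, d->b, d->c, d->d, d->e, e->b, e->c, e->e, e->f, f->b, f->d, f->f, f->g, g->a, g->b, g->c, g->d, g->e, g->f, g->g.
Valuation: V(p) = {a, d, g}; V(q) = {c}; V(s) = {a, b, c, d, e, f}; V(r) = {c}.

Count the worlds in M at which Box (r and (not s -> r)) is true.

1

Recall that Box ψ holds at a world iff ψ holds at every accessible world, and Dia ψ holds iff ψ holds at some accessible world.
Let φ = Box (r and (not s -> r)). Evaluate φ at each world:
  a (successors {a, b, c, d, g}): φ is false.
  b (successors {b, d, e}): φ is false.
  c (successors {c}): φ is true.
  d (successors {b, c, d, e}): φ is false.
  e (successors {b, c, e, f}): φ is false.
  f (successors {b, d, f, g}): φ is false.
  g (successors {a, b, c, d, e, f, g}): φ is false.
For instance, at a:
  At a: Box (r and (not s -> r)) requires r and (not s -> r) at every successor {a, b, c, d, g}.
    r and (not s -> r) fails at a, so Box (r and (not s -> r)) is false at a.
Satisfying worlds: {c}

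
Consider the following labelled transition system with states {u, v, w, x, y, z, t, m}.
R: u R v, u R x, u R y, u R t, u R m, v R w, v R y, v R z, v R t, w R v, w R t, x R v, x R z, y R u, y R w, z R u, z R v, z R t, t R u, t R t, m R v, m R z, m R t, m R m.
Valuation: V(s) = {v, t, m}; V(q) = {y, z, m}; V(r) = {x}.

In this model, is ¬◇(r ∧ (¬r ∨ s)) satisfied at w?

At w: ◇(r ∧ (¬r ∨ s)) is false, so ¬◇(r ∧ (¬r ∨ s)) is true.
  At w: ◇(r ∧ (¬r ∨ s)) requires r ∧ (¬r ∨ s) at some successor in {v, t}.
    At v: r ∧ (¬r ∨ s) is false.
    At t: r ∧ (¬r ∨ s) is false.
  So ◇(r ∧ (¬r ∨ s)) is false at w.

Yes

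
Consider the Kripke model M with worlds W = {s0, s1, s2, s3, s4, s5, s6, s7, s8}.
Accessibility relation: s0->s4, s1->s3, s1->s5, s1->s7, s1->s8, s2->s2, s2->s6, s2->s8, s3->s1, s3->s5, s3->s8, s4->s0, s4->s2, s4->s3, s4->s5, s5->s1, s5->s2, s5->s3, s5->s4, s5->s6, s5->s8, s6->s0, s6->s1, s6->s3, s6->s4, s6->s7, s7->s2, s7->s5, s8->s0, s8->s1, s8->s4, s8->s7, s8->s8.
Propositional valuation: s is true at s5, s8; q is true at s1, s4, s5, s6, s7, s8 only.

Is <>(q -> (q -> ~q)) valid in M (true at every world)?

Recall that <>ψ holds at a world iff ψ holds at some accessible world.
Let φ = <>(q -> (q -> ~q)). Evaluate φ at each world:
  s0 (successors {s4}): φ is false.
  s1 (successors {s3, s5, s7, s8}): φ is true.
  s2 (successors {s2, s6, s8}): φ is true.
  s3 (successors {s1, s5, s8}): φ is false.
  s4 (successors {s0, s2, s3, s5}): φ is true.
  s5 (successors {s1, s2, s3, s4, s6, s8}): φ is true.
  s6 (successors {s0, s1, s3, s4, s7}): φ is true.
  s7 (successors {s2, s5}): φ is true.
  s8 (successors {s0, s1, s4, s7, s8}): φ is true.
Detail at s0 (counterexample):
  At s0: <>(q -> (q -> ~q)) requires q -> (q -> ~q) at some successor in {s4}.
    At s4: q -> (q -> ~q) is false.
  So <>(q -> (q -> ~q)) is false at s0.

No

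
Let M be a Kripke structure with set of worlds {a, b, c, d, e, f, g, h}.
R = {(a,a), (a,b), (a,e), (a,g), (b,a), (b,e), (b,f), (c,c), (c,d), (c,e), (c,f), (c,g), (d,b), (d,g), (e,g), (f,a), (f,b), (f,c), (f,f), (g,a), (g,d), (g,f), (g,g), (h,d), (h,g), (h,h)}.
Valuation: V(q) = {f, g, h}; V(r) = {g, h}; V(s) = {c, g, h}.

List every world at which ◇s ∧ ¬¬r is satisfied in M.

Recall that ◇ψ holds at a world iff ψ holds at some accessible world.
Let φ = ◇s ∧ ¬¬r. Evaluate φ at each world:
  a (successors {a, b, e, g}): φ is false.
  b (successors {a, e, f}): φ is false.
  c (successors {c, d, e, f, g}): φ is false.
  d (successors {b, g}): φ is false.
  e (successors {g}): φ is false.
  f (successors {a, b, c, f}): φ is false.
  g (successors {a, d, f, g}): φ is true.
  h (successors {d, g, h}): φ is true.
For instance, at c:
  At c: ◇s is true, ¬¬r is false, so ◇s ∧ ¬¬r is false.
    At c: ◇s requires s at some successor in {c, d, e, f, g}.
      s holds at c, so ◇s is true at c.
Satisfying worlds: {g, h}

g, h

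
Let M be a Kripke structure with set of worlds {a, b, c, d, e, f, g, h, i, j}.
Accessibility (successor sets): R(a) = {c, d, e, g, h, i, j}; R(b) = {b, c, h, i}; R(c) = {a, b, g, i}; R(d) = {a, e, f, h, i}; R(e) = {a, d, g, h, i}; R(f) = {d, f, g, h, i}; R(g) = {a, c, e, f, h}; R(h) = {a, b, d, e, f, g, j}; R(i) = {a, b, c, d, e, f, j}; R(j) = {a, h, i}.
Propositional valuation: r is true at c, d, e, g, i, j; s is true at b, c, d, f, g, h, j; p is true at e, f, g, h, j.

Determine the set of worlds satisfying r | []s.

Recall that []ψ holds at a world iff ψ holds at every accessible world, and <>ψ holds iff ψ holds at some accessible world.
Let φ = r | []s. Evaluate φ at each world:
  a (successors {c, d, e, g, h, i, j}): φ is false.
  b (successors {b, c, h, i}): φ is false.
  c (successors {a, b, g, i}): φ is true.
  d (successors {a, e, f, h, i}): φ is true.
  e (successors {a, d, g, h, i}): φ is true.
  f (successors {d, f, g, h, i}): φ is false.
  g (successors {a, c, e, f, h}): φ is true.
  h (successors {a, b, d, e, f, g, j}): φ is false.
  i (successors {a, b, c, d, e, f, j}): φ is true.
  j (successors {a, h, i}): φ is true.
For instance, at e:
  At e: r is true, []s is false, so r | []s is true.
    At e: []s requires s at every successor {a, d, g, h, i}.
      s fails at a, so []s is false at e.
Satisfying worlds: {c, d, e, g, i, j}

c, d, e, g, i, j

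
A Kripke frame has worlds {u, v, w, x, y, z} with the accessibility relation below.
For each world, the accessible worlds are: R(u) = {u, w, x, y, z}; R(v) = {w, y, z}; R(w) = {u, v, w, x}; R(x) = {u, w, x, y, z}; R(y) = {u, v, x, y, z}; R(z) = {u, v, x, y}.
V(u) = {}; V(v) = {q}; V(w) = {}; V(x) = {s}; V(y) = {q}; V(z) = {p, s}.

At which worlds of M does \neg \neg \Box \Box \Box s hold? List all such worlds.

none

Let φ = \neg \neg \Box \Box \Box s. Evaluate φ at each world:
  u (successors {u, w, x, y, z}): φ is false.
  v (successors {w, y, z}): φ is false.
  w (successors {u, v, w, x}): φ is false.
  x (successors {u, w, x, y, z}): φ is false.
  y (successors {u, v, x, y, z}): φ is false.
  z (successors {u, v, x, y}): φ is false.
For instance, at x:
  At x: \neg \Box \Box \Box s is true, so \neg \neg \Box \Box \Box s is false.
    At x: \Box \Box \Box s is false, so \neg \Box \Box \Box s is true.
      At x: \Box \Box \Box s requires \Box \Box s at every successor {u, w, x, y, z}.
        \Box \Box s fails at u, so \Box \Box \Box s is false at x.
Satisfying worlds: none.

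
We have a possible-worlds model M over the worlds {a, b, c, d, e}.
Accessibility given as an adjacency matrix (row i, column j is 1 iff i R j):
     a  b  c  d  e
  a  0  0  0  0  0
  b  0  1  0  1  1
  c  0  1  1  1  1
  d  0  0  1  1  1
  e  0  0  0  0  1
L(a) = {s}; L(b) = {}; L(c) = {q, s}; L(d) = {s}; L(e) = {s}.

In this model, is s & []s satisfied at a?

Yes

Recall that []ψ holds at a world iff ψ holds at every accessible world, and <>ψ holds iff ψ holds at some accessible world.
At a: s is true, []s is true, so s & []s is true.
  At a: no accessible worlds, so []s holds vacuously.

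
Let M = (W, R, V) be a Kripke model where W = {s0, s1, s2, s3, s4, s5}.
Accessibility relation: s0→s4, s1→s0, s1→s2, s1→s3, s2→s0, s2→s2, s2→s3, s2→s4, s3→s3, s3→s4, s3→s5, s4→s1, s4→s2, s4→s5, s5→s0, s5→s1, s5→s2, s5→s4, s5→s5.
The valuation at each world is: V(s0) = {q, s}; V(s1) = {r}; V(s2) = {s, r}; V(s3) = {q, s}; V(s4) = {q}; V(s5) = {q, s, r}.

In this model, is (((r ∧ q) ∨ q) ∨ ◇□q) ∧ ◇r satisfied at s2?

Recall that □ψ holds at a world iff ψ holds at every accessible world, and ◇ψ holds iff ψ holds at some accessible world.
At s2: ((r ∧ q) ∨ q) ∨ ◇□q is true, ◇r is true, so (((r ∧ q) ∨ q) ∨ ◇□q) ∧ ◇r is true.
  At s2: (r ∧ q) ∨ q is false, ◇□q is true, so ((r ∧ q) ∨ q) ∨ ◇□q is true.
    At s2: ◇□q requires □q at some successor in {s0, s2, s3, s4}.
      □q holds at s0, so ◇□q is true at s2.
  At s2: ◇r requires r at some successor in {s0, s2, s3, s4}.
    r holds at s2, so ◇r is true at s2.

Yes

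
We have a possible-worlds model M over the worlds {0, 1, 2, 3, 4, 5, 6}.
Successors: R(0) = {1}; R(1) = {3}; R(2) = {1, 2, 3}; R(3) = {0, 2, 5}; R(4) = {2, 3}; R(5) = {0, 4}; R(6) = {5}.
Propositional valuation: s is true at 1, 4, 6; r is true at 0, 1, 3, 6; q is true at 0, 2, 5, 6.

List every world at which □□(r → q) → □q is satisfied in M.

Recall that □ψ holds at a world iff ψ holds at every accessible world, and ◇ψ holds iff ψ holds at some accessible world.
Let φ = □□(r → q) → □q. Evaluate φ at each world:
  0 (successors {1}): φ is true.
  1 (successors {3}): φ is false.
  2 (successors {1, 2, 3}): φ is true.
  3 (successors {0, 2, 5}): φ is true.
  4 (successors {2, 3}): φ is true.
  5 (successors {0, 4}): φ is true.
  6 (successors {5}): φ is true.
For instance, at 1:
  At 1: □□(r → q) is true, □q is false, so □□(r → q) → □q is false.
    At 1: □□(r → q) requires □(r → q) at every successor {3}.
      At 3: □(r → q) is true.
    So □□(r → q) is true at 1.
    At 1: □q requires q at every successor {3}.
      q fails at 3, so □q is false at 1.
Satisfying worlds: {0, 2, 3, 4, 5, 6}

0, 2, 3, 4, 5, 6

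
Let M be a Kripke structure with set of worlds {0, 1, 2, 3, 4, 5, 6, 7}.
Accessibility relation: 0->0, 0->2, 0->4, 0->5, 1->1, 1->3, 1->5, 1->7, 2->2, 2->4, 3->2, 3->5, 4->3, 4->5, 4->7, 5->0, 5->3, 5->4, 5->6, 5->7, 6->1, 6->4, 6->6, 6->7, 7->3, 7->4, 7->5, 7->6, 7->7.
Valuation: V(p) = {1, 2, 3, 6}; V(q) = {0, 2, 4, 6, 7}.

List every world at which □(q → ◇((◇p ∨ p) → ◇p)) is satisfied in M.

Recall that □ψ holds at a world iff ψ holds at every accessible world, and ◇ψ holds iff ψ holds at some accessible world.
Let φ = □(q → ◇((◇p ∨ p) → ◇p)). Evaluate φ at each world:
  0 (successors {0, 2, 4, 5}): φ is true.
  1 (successors {1, 3, 5, 7}): φ is true.
  2 (successors {2, 4}): φ is true.
  3 (successors {2, 5}): φ is true.
  4 (successors {3, 5, 7}): φ is true.
  5 (successors {0, 3, 4, 6, 7}): φ is true.
  6 (successors {1, 4, 6, 7}): φ is true.
  7 (successors {3, 4, 5, 6, 7}): φ is true.
For instance, at 7:
  At 7: □(q → ◇((◇p ∨ p) → ◇p)) requires q → ◇((◇p ∨ p) → ◇p) at every successor {3, 4, 5, 6, 7}.
    At 3: q → ◇((◇p ∨ p) → ◇p) is true.
    At 4: q → ◇((◇p ∨ p) → ◇p) is true.
    At 5: q → ◇((◇p ∨ p) → ◇p) is true.
    At 6: q → ◇((◇p ∨ p) → ◇p) is true.
    At 7: q → ◇((◇p ∨ p) → ◇p) is true.
  So □(q → ◇((◇p ∨ p) → ◇p)) is true at 7.
Satisfying worlds: {0, 1, 2, 3, 4, 5, 6, 7}

0, 1, 2, 3, 4, 5, 6, 7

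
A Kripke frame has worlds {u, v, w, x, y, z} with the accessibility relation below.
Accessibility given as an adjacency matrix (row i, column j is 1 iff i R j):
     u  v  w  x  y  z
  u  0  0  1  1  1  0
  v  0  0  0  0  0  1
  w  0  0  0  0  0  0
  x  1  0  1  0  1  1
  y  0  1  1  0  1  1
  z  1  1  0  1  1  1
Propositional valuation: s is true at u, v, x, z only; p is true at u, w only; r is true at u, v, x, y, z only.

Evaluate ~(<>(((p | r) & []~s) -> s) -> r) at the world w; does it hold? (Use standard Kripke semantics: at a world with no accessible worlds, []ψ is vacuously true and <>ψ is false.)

No

Recall that []ψ holds at a world iff ψ holds at every accessible world, and <>ψ holds iff ψ holds at some accessible world.
At w: <>(((p | r) & []~s) -> s) -> r is true, so ~(<>(((p | r) & []~s) -> s) -> r) is false.
  At w: <>(((p | r) & []~s) -> s) is false, r is false, so <>(((p | r) & []~s) -> s) -> r is true.
    At w: no accessible worlds, so <>(((p | r) & []~s) -> s) is false.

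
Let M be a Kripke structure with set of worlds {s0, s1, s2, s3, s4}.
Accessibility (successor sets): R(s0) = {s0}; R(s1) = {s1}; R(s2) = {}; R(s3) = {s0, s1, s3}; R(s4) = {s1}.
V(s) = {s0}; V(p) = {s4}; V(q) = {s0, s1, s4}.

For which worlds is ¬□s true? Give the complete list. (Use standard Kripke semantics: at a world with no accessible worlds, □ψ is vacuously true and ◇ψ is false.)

Let φ = ¬□s. Evaluate φ at each world:
  s0 (successors {s0}): φ is false.
  s1 (successors {s1}): φ is true.
  s2 (successors ∅): φ is false.
  s3 (successors {s0, s1, s3}): φ is true.
  s4 (successors {s1}): φ is true.
For instance, at s0:
  At s0: □s is true, so ¬□s is false.
    At s0: □s requires s at every successor {s0}.
      At s0: s is true.
    So □s is true at s0.
Satisfying worlds: {s1, s3, s4}

s1, s3, s4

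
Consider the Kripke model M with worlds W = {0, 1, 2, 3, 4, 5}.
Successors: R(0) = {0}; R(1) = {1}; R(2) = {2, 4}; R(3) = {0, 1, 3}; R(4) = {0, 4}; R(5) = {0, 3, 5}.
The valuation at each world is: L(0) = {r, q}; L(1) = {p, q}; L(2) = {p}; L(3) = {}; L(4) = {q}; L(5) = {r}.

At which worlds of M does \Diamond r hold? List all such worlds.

0, 3, 4, 5

Let φ = \Diamond r. Evaluate φ at each world:
  0 (successors {0}): φ is true.
  1 (successors {1}): φ is false.
  2 (successors {2, 4}): φ is false.
  3 (successors {0, 1, 3}): φ is true.
  4 (successors {0, 4}): φ is true.
  5 (successors {0, 3, 5}): φ is true.
For instance, at 1:
  At 1: \Diamond r requires r at some successor in {1}.
    At 1: r is false.
  So \Diamond r is false at 1.
Satisfying worlds: {0, 3, 4, 5}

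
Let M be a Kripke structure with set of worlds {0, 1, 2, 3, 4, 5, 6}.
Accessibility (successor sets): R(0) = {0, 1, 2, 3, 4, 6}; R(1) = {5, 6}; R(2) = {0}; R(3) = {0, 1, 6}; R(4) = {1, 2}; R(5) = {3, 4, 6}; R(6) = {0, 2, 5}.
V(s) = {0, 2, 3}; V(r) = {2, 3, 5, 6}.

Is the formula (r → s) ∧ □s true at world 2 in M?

Yes

At 2: r → s is true, □s is true, so (r → s) ∧ □s is true.
  At 2: □s requires s at every successor {0}.
    At 0: s is true.
  So □s is true at 2.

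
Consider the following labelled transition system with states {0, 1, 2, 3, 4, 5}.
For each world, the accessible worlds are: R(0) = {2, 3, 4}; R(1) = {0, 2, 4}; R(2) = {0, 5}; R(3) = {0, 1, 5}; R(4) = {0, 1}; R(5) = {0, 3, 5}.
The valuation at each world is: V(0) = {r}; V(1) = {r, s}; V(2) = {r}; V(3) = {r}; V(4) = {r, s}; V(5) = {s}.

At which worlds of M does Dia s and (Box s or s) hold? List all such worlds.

1, 4, 5

Let φ = Dia s and (Box s or s). Evaluate φ at each world:
  0 (successors {2, 3, 4}): φ is false.
  1 (successors {0, 2, 4}): φ is true.
  2 (successors {0, 5}): φ is false.
  3 (successors {0, 1, 5}): φ is false.
  4 (successors {0, 1}): φ is true.
  5 (successors {0, 3, 5}): φ is true.
For instance, at 1:
  At 1: Dia s is true, Box s or s is true, so Dia s and (Box s or s) is true.
    At 1: Dia s requires s at some successor in {0, 2, 4}.
      s holds at 4, so Dia s is true at 1.
    At 1: Box s is false, s is true, so Box s or s is true.
      At 1: Box s requires s at every successor {0, 2, 4}.
        s fails at 0, so Box s is false at 1.
Satisfying worlds: {1, 4, 5}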